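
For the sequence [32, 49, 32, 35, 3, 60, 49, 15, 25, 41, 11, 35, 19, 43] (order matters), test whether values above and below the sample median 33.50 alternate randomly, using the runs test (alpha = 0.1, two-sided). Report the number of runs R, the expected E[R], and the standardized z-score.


Step 1: Compute median = 33.50; label A = above, B = below.
Labels in order: BABABAABBABABA  (n_A = 7, n_B = 7)
Step 2: Count runs R = 12.
Step 3: Under H0 (random ordering), E[R] = 2*n_A*n_B/(n_A+n_B) + 1 = 2*7*7/14 + 1 = 8.0000.
        Var[R] = 2*n_A*n_B*(2*n_A*n_B - n_A - n_B) / ((n_A+n_B)^2 * (n_A+n_B-1)) = 8232/2548 = 3.2308.
        SD[R] = 1.7974.
Step 4: Continuity-corrected z = (R - 0.5 - E[R]) / SD[R] = (12 - 0.5 - 8.0000) / 1.7974 = 1.9472.
Step 5: Two-sided p-value via normal approximation = 2*(1 - Phi(|z|)) = 0.051508.
Step 6: alpha = 0.1. reject H0.

R = 12, z = 1.9472, p = 0.051508, reject H0.


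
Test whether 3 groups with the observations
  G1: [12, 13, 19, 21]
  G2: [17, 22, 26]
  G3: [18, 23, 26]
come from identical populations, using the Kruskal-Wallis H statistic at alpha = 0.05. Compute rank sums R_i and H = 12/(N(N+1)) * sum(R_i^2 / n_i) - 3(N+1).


Step 1: Combine all N = 10 observations and assign midranks.
sorted (value, group, rank): (12,G1,1), (13,G1,2), (17,G2,3), (18,G3,4), (19,G1,5), (21,G1,6), (22,G2,7), (23,G3,8), (26,G2,9.5), (26,G3,9.5)
Step 2: Sum ranks within each group.
R_1 = 14 (n_1 = 4)
R_2 = 19.5 (n_2 = 3)
R_3 = 21.5 (n_3 = 3)
Step 3: H = 12/(N(N+1)) * sum(R_i^2/n_i) - 3(N+1)
     = 12/(10*11) * (14^2/4 + 19.5^2/3 + 21.5^2/3) - 3*11
     = 0.109091 * 329.833 - 33
     = 2.981818.
Step 4: Ties present; correction factor C = 1 - 6/(10^3 - 10) = 0.993939. Corrected H = 2.981818 / 0.993939 = 3.000000.
Step 5: Under H0, H ~ chi^2(2); p-value = 0.223130.
Step 6: alpha = 0.05. fail to reject H0.

H = 3.0000, df = 2, p = 0.223130, fail to reject H0.


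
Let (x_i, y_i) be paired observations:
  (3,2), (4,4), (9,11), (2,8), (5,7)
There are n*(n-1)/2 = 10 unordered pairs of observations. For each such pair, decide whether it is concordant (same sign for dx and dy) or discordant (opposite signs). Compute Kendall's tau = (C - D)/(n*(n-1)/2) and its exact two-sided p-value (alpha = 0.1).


Step 1: Enumerate the 10 unordered pairs (i,j) with i<j and classify each by sign(x_j-x_i) * sign(y_j-y_i).
  (1,2):dx=+1,dy=+2->C; (1,3):dx=+6,dy=+9->C; (1,4):dx=-1,dy=+6->D; (1,5):dx=+2,dy=+5->C
  (2,3):dx=+5,dy=+7->C; (2,4):dx=-2,dy=+4->D; (2,5):dx=+1,dy=+3->C; (3,4):dx=-7,dy=-3->C
  (3,5):dx=-4,dy=-4->C; (4,5):dx=+3,dy=-1->D
Step 2: C = 7, D = 3, total pairs = 10.
Step 3: tau = (C - D)/(n(n-1)/2) = (7 - 3)/10 = 0.400000.
Step 4: Exact two-sided p-value (enumerate n! = 120 permutations of y under H0): p = 0.483333.
Step 5: alpha = 0.1. fail to reject H0.

tau_b = 0.4000 (C=7, D=3), p = 0.483333, fail to reject H0.


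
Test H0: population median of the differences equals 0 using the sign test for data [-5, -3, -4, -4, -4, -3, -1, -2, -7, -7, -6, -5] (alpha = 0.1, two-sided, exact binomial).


Step 1: Discard zero differences. Original n = 12; n_eff = number of nonzero differences = 12.
Nonzero differences (with sign): -5, -3, -4, -4, -4, -3, -1, -2, -7, -7, -6, -5
Step 2: Count signs: positive = 0, negative = 12.
Step 3: Under H0: P(positive) = 0.5, so the number of positives S ~ Bin(12, 0.5).
Step 4: Two-sided exact p-value = sum of Bin(12,0.5) probabilities at or below the observed probability = 0.000488.
Step 5: alpha = 0.1. reject H0.

n_eff = 12, pos = 0, neg = 12, p = 0.000488, reject H0.


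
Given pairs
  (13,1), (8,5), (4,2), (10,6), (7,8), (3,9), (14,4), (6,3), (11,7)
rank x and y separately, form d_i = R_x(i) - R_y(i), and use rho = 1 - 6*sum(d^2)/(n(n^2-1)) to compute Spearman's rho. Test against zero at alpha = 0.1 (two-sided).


Step 1: Rank x and y separately (midranks; no ties here).
rank(x): 13->8, 8->5, 4->2, 10->6, 7->4, 3->1, 14->9, 6->3, 11->7
rank(y): 1->1, 5->5, 2->2, 6->6, 8->8, 9->9, 4->4, 3->3, 7->7
Step 2: d_i = R_x(i) - R_y(i); compute d_i^2.
  (8-1)^2=49, (5-5)^2=0, (2-2)^2=0, (6-6)^2=0, (4-8)^2=16, (1-9)^2=64, (9-4)^2=25, (3-3)^2=0, (7-7)^2=0
sum(d^2) = 154.
Step 3: rho = 1 - 6*154 / (9*(9^2 - 1)) = 1 - 924/720 = -0.283333.
Step 4: Under H0, t = rho * sqrt((n-2)/(1-rho^2)) = -0.7817 ~ t(7).
Step 5: Two-sided p-value from the t-distribution with 7 df = 0.460030.
Step 6: alpha = 0.1. fail to reject H0.

rho = -0.2833, p = 0.460030, fail to reject H0 at alpha = 0.1.


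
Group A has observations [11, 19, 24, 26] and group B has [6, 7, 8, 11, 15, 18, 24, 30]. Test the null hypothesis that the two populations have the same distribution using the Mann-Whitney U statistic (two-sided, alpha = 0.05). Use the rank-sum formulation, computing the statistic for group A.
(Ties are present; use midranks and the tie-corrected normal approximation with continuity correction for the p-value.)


Step 1: Combine and sort all 12 observations; assign midranks.
sorted (value, group): (6,Y), (7,Y), (8,Y), (11,X), (11,Y), (15,Y), (18,Y), (19,X), (24,X), (24,Y), (26,X), (30,Y)
ranks: 6->1, 7->2, 8->3, 11->4.5, 11->4.5, 15->6, 18->7, 19->8, 24->9.5, 24->9.5, 26->11, 30->12
Step 2: Rank sum for X: R1 = 4.5 + 8 + 9.5 + 11 = 33.
Step 3: U_X = R1 - n1(n1+1)/2 = 33 - 4*5/2 = 33 - 10 = 23.
       U_Y = n1*n2 - U_X = 32 - 23 = 9.
Step 4: Ties are present, so use the tie-corrected normal approximation (with continuity correction) for the p-value.
Step 5: p-value = 0.267926; compare to alpha = 0.05. fail to reject H0.

U_X = 23, p = 0.267926, fail to reject H0 at alpha = 0.05.


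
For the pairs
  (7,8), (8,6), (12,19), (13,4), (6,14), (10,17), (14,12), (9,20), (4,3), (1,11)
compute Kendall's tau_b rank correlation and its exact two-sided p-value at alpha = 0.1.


Step 1: Enumerate the 45 unordered pairs (i,j) with i<j and classify each by sign(x_j-x_i) * sign(y_j-y_i).
  (1,2):dx=+1,dy=-2->D; (1,3):dx=+5,dy=+11->C; (1,4):dx=+6,dy=-4->D; (1,5):dx=-1,dy=+6->D
  (1,6):dx=+3,dy=+9->C; (1,7):dx=+7,dy=+4->C; (1,8):dx=+2,dy=+12->C; (1,9):dx=-3,dy=-5->C
  (1,10):dx=-6,dy=+3->D; (2,3):dx=+4,dy=+13->C; (2,4):dx=+5,dy=-2->D; (2,5):dx=-2,dy=+8->D
  (2,6):dx=+2,dy=+11->C; (2,7):dx=+6,dy=+6->C; (2,8):dx=+1,dy=+14->C; (2,9):dx=-4,dy=-3->C
  (2,10):dx=-7,dy=+5->D; (3,4):dx=+1,dy=-15->D; (3,5):dx=-6,dy=-5->C; (3,6):dx=-2,dy=-2->C
  (3,7):dx=+2,dy=-7->D; (3,8):dx=-3,dy=+1->D; (3,9):dx=-8,dy=-16->C; (3,10):dx=-11,dy=-8->C
  (4,5):dx=-7,dy=+10->D; (4,6):dx=-3,dy=+13->D; (4,7):dx=+1,dy=+8->C; (4,8):dx=-4,dy=+16->D
  (4,9):dx=-9,dy=-1->C; (4,10):dx=-12,dy=+7->D; (5,6):dx=+4,dy=+3->C; (5,7):dx=+8,dy=-2->D
  (5,8):dx=+3,dy=+6->C; (5,9):dx=-2,dy=-11->C; (5,10):dx=-5,dy=-3->C; (6,7):dx=+4,dy=-5->D
  (6,8):dx=-1,dy=+3->D; (6,9):dx=-6,dy=-14->C; (6,10):dx=-9,dy=-6->C; (7,8):dx=-5,dy=+8->D
  (7,9):dx=-10,dy=-9->C; (7,10):dx=-13,dy=-1->C; (8,9):dx=-5,dy=-17->C; (8,10):dx=-8,dy=-9->C
  (9,10):dx=-3,dy=+8->D
Step 2: C = 26, D = 19, total pairs = 45.
Step 3: tau = (C - D)/(n(n-1)/2) = (26 - 19)/45 = 0.155556.
Step 4: Exact two-sided p-value (enumerate n! = 3628800 permutations of y under H0): p = 0.600654.
Step 5: alpha = 0.1. fail to reject H0.

tau_b = 0.1556 (C=26, D=19), p = 0.600654, fail to reject H0.


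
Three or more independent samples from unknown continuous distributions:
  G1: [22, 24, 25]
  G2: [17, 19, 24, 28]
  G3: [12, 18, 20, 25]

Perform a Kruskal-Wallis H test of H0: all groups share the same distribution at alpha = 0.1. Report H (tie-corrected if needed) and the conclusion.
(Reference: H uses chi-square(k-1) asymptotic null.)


Step 1: Combine all N = 11 observations and assign midranks.
sorted (value, group, rank): (12,G3,1), (17,G2,2), (18,G3,3), (19,G2,4), (20,G3,5), (22,G1,6), (24,G1,7.5), (24,G2,7.5), (25,G1,9.5), (25,G3,9.5), (28,G2,11)
Step 2: Sum ranks within each group.
R_1 = 23 (n_1 = 3)
R_2 = 24.5 (n_2 = 4)
R_3 = 18.5 (n_3 = 4)
Step 3: H = 12/(N(N+1)) * sum(R_i^2/n_i) - 3(N+1)
     = 12/(11*12) * (23^2/3 + 24.5^2/4 + 18.5^2/4) - 3*12
     = 0.090909 * 411.958 - 36
     = 1.450758.
Step 4: Ties present; correction factor C = 1 - 12/(11^3 - 11) = 0.990909. Corrected H = 1.450758 / 0.990909 = 1.464067.
Step 5: Under H0, H ~ chi^2(2); p-value = 0.480930.
Step 6: alpha = 0.1. fail to reject H0.

H = 1.4641, df = 2, p = 0.480930, fail to reject H0.


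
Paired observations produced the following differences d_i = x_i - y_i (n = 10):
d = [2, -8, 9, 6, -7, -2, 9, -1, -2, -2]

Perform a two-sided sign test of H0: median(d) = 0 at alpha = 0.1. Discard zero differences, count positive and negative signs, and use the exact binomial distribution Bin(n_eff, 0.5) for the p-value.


Step 1: Discard zero differences. Original n = 10; n_eff = number of nonzero differences = 10.
Nonzero differences (with sign): +2, -8, +9, +6, -7, -2, +9, -1, -2, -2
Step 2: Count signs: positive = 4, negative = 6.
Step 3: Under H0: P(positive) = 0.5, so the number of positives S ~ Bin(10, 0.5).
Step 4: Two-sided exact p-value = sum of Bin(10,0.5) probabilities at or below the observed probability = 0.753906.
Step 5: alpha = 0.1. fail to reject H0.

n_eff = 10, pos = 4, neg = 6, p = 0.753906, fail to reject H0.


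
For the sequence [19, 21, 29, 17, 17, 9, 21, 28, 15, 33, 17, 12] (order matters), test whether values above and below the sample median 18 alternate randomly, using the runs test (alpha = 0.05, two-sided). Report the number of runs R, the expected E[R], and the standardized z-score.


Step 1: Compute median = 18; label A = above, B = below.
Labels in order: AAABBBAABABB  (n_A = 6, n_B = 6)
Step 2: Count runs R = 6.
Step 3: Under H0 (random ordering), E[R] = 2*n_A*n_B/(n_A+n_B) + 1 = 2*6*6/12 + 1 = 7.0000.
        Var[R] = 2*n_A*n_B*(2*n_A*n_B - n_A - n_B) / ((n_A+n_B)^2 * (n_A+n_B-1)) = 4320/1584 = 2.7273.
        SD[R] = 1.6514.
Step 4: Continuity-corrected z = (R + 0.5 - E[R]) / SD[R] = (6 + 0.5 - 7.0000) / 1.6514 = -0.3028.
Step 5: Two-sided p-value via normal approximation = 2*(1 - Phi(|z|)) = 0.762069.
Step 6: alpha = 0.05. fail to reject H0.

R = 6, z = -0.3028, p = 0.762069, fail to reject H0.


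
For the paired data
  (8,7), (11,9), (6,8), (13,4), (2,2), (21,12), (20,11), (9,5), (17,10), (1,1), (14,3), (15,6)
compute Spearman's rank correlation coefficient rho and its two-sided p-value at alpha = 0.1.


Step 1: Rank x and y separately (midranks; no ties here).
rank(x): 8->4, 11->6, 6->3, 13->7, 2->2, 21->12, 20->11, 9->5, 17->10, 1->1, 14->8, 15->9
rank(y): 7->7, 9->9, 8->8, 4->4, 2->2, 12->12, 11->11, 5->5, 10->10, 1->1, 3->3, 6->6
Step 2: d_i = R_x(i) - R_y(i); compute d_i^2.
  (4-7)^2=9, (6-9)^2=9, (3-8)^2=25, (7-4)^2=9, (2-2)^2=0, (12-12)^2=0, (11-11)^2=0, (5-5)^2=0, (10-10)^2=0, (1-1)^2=0, (8-3)^2=25, (9-6)^2=9
sum(d^2) = 86.
Step 3: rho = 1 - 6*86 / (12*(12^2 - 1)) = 1 - 516/1716 = 0.699301.
Step 4: Under H0, t = rho * sqrt((n-2)/(1-rho^2)) = 3.0936 ~ t(10).
Step 5: Two-sided p-value from the t-distribution with 10 df = 0.011374.
Step 6: alpha = 0.1. reject H0.

rho = 0.6993, p = 0.011374, reject H0 at alpha = 0.1.


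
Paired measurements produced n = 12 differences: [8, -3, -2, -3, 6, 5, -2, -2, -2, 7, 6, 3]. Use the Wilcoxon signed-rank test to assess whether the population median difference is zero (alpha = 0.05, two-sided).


Step 1: Drop any zero differences (none here) and take |d_i|.
|d| = [8, 3, 2, 3, 6, 5, 2, 2, 2, 7, 6, 3]
Step 2: Midrank |d_i| (ties get averaged ranks).
ranks: |8|->12, |3|->6, |2|->2.5, |3|->6, |6|->9.5, |5|->8, |2|->2.5, |2|->2.5, |2|->2.5, |7|->11, |6|->9.5, |3|->6
Step 3: Attach original signs; sum ranks with positive sign and with negative sign.
W+ = 12 + 9.5 + 8 + 11 + 9.5 + 6 = 56
W- = 6 + 2.5 + 6 + 2.5 + 2.5 + 2.5 = 22
(Check: W+ + W- = 78 should equal n(n+1)/2 = 78.)
Step 4: Test statistic W = min(W+, W-) = 22.
Step 5: Ties in |d|, so use the tie-corrected normal approximation.
        E[W] = n(n+1)/4 = 12*13/4 = 39.
        Tie groups: |d|=2 (t=4), |d|=3 (t=3), |d|=6 (t=2); sum(t^3 - t) = 90.
        Var[W] = n(n+1)(2n+1)/24 - sum(t^3-t)/48 = 3900/24 - 90/48 = 160.625.
        z = (W - E[W]) / sqrt(Var[W]) = (22 - 39) / 12.6738 = -1.3414.
        Two-sided p = 2*Phi(z) = 0.179807.
Step 6: alpha = 0.05. fail to reject H0.

W+ = 56, W- = 22, W = min = 22, p = 0.179807, fail to reject H0.


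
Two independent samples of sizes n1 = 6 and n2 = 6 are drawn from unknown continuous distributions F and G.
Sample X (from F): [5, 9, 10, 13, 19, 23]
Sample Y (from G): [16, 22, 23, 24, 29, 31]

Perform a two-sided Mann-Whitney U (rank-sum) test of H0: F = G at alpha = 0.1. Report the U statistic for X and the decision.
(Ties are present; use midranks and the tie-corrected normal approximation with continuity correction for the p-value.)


Step 1: Combine and sort all 12 observations; assign midranks.
sorted (value, group): (5,X), (9,X), (10,X), (13,X), (16,Y), (19,X), (22,Y), (23,X), (23,Y), (24,Y), (29,Y), (31,Y)
ranks: 5->1, 9->2, 10->3, 13->4, 16->5, 19->6, 22->7, 23->8.5, 23->8.5, 24->10, 29->11, 31->12
Step 2: Rank sum for X: R1 = 1 + 2 + 3 + 4 + 6 + 8.5 = 24.5.
Step 3: U_X = R1 - n1(n1+1)/2 = 24.5 - 6*7/2 = 24.5 - 21 = 3.5.
       U_Y = n1*n2 - U_X = 36 - 3.5 = 32.5.
Step 4: Ties are present, so use the tie-corrected normal approximation (with continuity correction) for the p-value.
Step 5: p-value = 0.024722; compare to alpha = 0.1. reject H0.

U_X = 3.5, p = 0.024722, reject H0 at alpha = 0.1.


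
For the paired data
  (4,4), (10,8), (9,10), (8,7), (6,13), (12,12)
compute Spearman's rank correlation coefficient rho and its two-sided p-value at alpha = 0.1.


Step 1: Rank x and y separately (midranks; no ties here).
rank(x): 4->1, 10->5, 9->4, 8->3, 6->2, 12->6
rank(y): 4->1, 8->3, 10->4, 7->2, 13->6, 12->5
Step 2: d_i = R_x(i) - R_y(i); compute d_i^2.
  (1-1)^2=0, (5-3)^2=4, (4-4)^2=0, (3-2)^2=1, (2-6)^2=16, (6-5)^2=1
sum(d^2) = 22.
Step 3: rho = 1 - 6*22 / (6*(6^2 - 1)) = 1 - 132/210 = 0.371429.
Step 4: Under H0, t = rho * sqrt((n-2)/(1-rho^2)) = 0.8001 ~ t(4).
Step 5: Two-sided p-value from the t-distribution with 4 df = 0.468478.
Step 6: alpha = 0.1. fail to reject H0.

rho = 0.3714, p = 0.468478, fail to reject H0 at alpha = 0.1.


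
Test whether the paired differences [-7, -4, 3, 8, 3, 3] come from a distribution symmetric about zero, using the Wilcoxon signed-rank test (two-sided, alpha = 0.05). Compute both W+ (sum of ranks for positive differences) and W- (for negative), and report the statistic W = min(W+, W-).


Step 1: Drop any zero differences (none here) and take |d_i|.
|d| = [7, 4, 3, 8, 3, 3]
Step 2: Midrank |d_i| (ties get averaged ranks).
ranks: |7|->5, |4|->4, |3|->2, |8|->6, |3|->2, |3|->2
Step 3: Attach original signs; sum ranks with positive sign and with negative sign.
W+ = 2 + 6 + 2 + 2 = 12
W- = 5 + 4 = 9
(Check: W+ + W- = 21 should equal n(n+1)/2 = 21.)
Step 4: Test statistic W = min(W+, W-) = 9.
Step 5: Ties in |d|, so use the tie-corrected normal approximation.
        E[W] = n(n+1)/4 = 6*7/4 = 10.5.
        Tie groups: |d|=3 (t=3); sum(t^3 - t) = 24.
        Var[W] = n(n+1)(2n+1)/24 - sum(t^3-t)/48 = 546/24 - 24/48 = 22.25.
        z = (W - E[W]) / sqrt(Var[W]) = (9 - 10.5) / 4.7170 = -0.3180.
        Two-sided p = 2*Phi(z) = 0.750485.
Step 6: alpha = 0.05. fail to reject H0.

W+ = 12, W- = 9, W = min = 9, p = 0.750485, fail to reject H0.


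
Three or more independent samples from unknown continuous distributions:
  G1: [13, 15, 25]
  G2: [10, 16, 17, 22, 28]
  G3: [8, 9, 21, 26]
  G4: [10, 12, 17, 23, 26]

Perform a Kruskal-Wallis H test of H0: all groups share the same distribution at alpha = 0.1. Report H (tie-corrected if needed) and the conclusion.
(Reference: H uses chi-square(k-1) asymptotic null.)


Step 1: Combine all N = 17 observations and assign midranks.
sorted (value, group, rank): (8,G3,1), (9,G3,2), (10,G2,3.5), (10,G4,3.5), (12,G4,5), (13,G1,6), (15,G1,7), (16,G2,8), (17,G2,9.5), (17,G4,9.5), (21,G3,11), (22,G2,12), (23,G4,13), (25,G1,14), (26,G3,15.5), (26,G4,15.5), (28,G2,17)
Step 2: Sum ranks within each group.
R_1 = 27 (n_1 = 3)
R_2 = 50 (n_2 = 5)
R_3 = 29.5 (n_3 = 4)
R_4 = 46.5 (n_4 = 5)
Step 3: H = 12/(N(N+1)) * sum(R_i^2/n_i) - 3(N+1)
     = 12/(17*18) * (27^2/3 + 50^2/5 + 29.5^2/4 + 46.5^2/5) - 3*18
     = 0.039216 * 1393.01 - 54
     = 0.627941.
Step 4: Ties present; correction factor C = 1 - 18/(17^3 - 17) = 0.996324. Corrected H = 0.627941 / 0.996324 = 0.630258.
Step 5: Under H0, H ~ chi^2(3); p-value = 0.889472.
Step 6: alpha = 0.1. fail to reject H0.

H = 0.6303, df = 3, p = 0.889472, fail to reject H0.


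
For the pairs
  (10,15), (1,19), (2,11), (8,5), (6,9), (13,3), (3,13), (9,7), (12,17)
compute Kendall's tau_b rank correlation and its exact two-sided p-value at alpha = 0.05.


Step 1: Enumerate the 36 unordered pairs (i,j) with i<j and classify each by sign(x_j-x_i) * sign(y_j-y_i).
  (1,2):dx=-9,dy=+4->D; (1,3):dx=-8,dy=-4->C; (1,4):dx=-2,dy=-10->C; (1,5):dx=-4,dy=-6->C
  (1,6):dx=+3,dy=-12->D; (1,7):dx=-7,dy=-2->C; (1,8):dx=-1,dy=-8->C; (1,9):dx=+2,dy=+2->C
  (2,3):dx=+1,dy=-8->D; (2,4):dx=+7,dy=-14->D; (2,5):dx=+5,dy=-10->D; (2,6):dx=+12,dy=-16->D
  (2,7):dx=+2,dy=-6->D; (2,8):dx=+8,dy=-12->D; (2,9):dx=+11,dy=-2->D; (3,4):dx=+6,dy=-6->D
  (3,5):dx=+4,dy=-2->D; (3,6):dx=+11,dy=-8->D; (3,7):dx=+1,dy=+2->C; (3,8):dx=+7,dy=-4->D
  (3,9):dx=+10,dy=+6->C; (4,5):dx=-2,dy=+4->D; (4,6):dx=+5,dy=-2->D; (4,7):dx=-5,dy=+8->D
  (4,8):dx=+1,dy=+2->C; (4,9):dx=+4,dy=+12->C; (5,6):dx=+7,dy=-6->D; (5,7):dx=-3,dy=+4->D
  (5,8):dx=+3,dy=-2->D; (5,9):dx=+6,dy=+8->C; (6,7):dx=-10,dy=+10->D; (6,8):dx=-4,dy=+4->D
  (6,9):dx=-1,dy=+14->D; (7,8):dx=+6,dy=-6->D; (7,9):dx=+9,dy=+4->C; (8,9):dx=+3,dy=+10->C
Step 2: C = 13, D = 23, total pairs = 36.
Step 3: tau = (C - D)/(n(n-1)/2) = (13 - 23)/36 = -0.277778.
Step 4: Exact two-sided p-value (enumerate n! = 362880 permutations of y under H0): p = 0.358488.
Step 5: alpha = 0.05. fail to reject H0.

tau_b = -0.2778 (C=13, D=23), p = 0.358488, fail to reject H0.


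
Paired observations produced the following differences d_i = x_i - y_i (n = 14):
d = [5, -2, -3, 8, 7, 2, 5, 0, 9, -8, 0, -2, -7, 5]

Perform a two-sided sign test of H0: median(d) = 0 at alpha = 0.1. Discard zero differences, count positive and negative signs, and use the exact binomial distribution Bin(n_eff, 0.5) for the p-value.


Step 1: Discard zero differences. Original n = 14; n_eff = number of nonzero differences = 12.
Nonzero differences (with sign): +5, -2, -3, +8, +7, +2, +5, +9, -8, -2, -7, +5
Step 2: Count signs: positive = 7, negative = 5.
Step 3: Under H0: P(positive) = 0.5, so the number of positives S ~ Bin(12, 0.5).
Step 4: Two-sided exact p-value = sum of Bin(12,0.5) probabilities at or below the observed probability = 0.774414.
Step 5: alpha = 0.1. fail to reject H0.

n_eff = 12, pos = 7, neg = 5, p = 0.774414, fail to reject H0.


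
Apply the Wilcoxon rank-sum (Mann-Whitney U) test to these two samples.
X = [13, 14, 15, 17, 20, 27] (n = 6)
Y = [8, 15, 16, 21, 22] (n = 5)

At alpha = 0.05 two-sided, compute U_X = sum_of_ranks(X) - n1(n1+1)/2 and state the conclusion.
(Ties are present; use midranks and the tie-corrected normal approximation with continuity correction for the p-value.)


Step 1: Combine and sort all 11 observations; assign midranks.
sorted (value, group): (8,Y), (13,X), (14,X), (15,X), (15,Y), (16,Y), (17,X), (20,X), (21,Y), (22,Y), (27,X)
ranks: 8->1, 13->2, 14->3, 15->4.5, 15->4.5, 16->6, 17->7, 20->8, 21->9, 22->10, 27->11
Step 2: Rank sum for X: R1 = 2 + 3 + 4.5 + 7 + 8 + 11 = 35.5.
Step 3: U_X = R1 - n1(n1+1)/2 = 35.5 - 6*7/2 = 35.5 - 21 = 14.5.
       U_Y = n1*n2 - U_X = 30 - 14.5 = 15.5.
Step 4: Ties are present, so use the tie-corrected normal approximation (with continuity correction) for the p-value.
Step 5: p-value = 1.000000; compare to alpha = 0.05. fail to reject H0.

U_X = 14.5, p = 1.000000, fail to reject H0 at alpha = 0.05.


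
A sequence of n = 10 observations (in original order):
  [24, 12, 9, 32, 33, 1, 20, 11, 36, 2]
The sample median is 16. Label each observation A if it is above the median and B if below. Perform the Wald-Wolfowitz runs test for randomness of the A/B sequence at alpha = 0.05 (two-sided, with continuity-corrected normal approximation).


Step 1: Compute median = 16; label A = above, B = below.
Labels in order: ABBAABABAB  (n_A = 5, n_B = 5)
Step 2: Count runs R = 8.
Step 3: Under H0 (random ordering), E[R] = 2*n_A*n_B/(n_A+n_B) + 1 = 2*5*5/10 + 1 = 6.0000.
        Var[R] = 2*n_A*n_B*(2*n_A*n_B - n_A - n_B) / ((n_A+n_B)^2 * (n_A+n_B-1)) = 2000/900 = 2.2222.
        SD[R] = 1.4907.
Step 4: Continuity-corrected z = (R - 0.5 - E[R]) / SD[R] = (8 - 0.5 - 6.0000) / 1.4907 = 1.0062.
Step 5: Two-sided p-value via normal approximation = 2*(1 - Phi(|z|)) = 0.314305.
Step 6: alpha = 0.05. fail to reject H0.

R = 8, z = 1.0062, p = 0.314305, fail to reject H0.


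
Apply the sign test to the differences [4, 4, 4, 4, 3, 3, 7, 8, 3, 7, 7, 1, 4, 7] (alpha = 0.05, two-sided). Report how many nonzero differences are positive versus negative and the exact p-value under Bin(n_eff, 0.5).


Step 1: Discard zero differences. Original n = 14; n_eff = number of nonzero differences = 14.
Nonzero differences (with sign): +4, +4, +4, +4, +3, +3, +7, +8, +3, +7, +7, +1, +4, +7
Step 2: Count signs: positive = 14, negative = 0.
Step 3: Under H0: P(positive) = 0.5, so the number of positives S ~ Bin(14, 0.5).
Step 4: Two-sided exact p-value = sum of Bin(14,0.5) probabilities at or below the observed probability = 0.000122.
Step 5: alpha = 0.05. reject H0.

n_eff = 14, pos = 14, neg = 0, p = 0.000122, reject H0.


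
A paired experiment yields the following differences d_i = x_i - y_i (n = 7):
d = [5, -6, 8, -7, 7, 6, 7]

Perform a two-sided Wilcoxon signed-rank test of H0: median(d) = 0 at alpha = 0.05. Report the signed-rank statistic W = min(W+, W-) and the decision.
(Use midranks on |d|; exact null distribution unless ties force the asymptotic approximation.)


Step 1: Drop any zero differences (none here) and take |d_i|.
|d| = [5, 6, 8, 7, 7, 6, 7]
Step 2: Midrank |d_i| (ties get averaged ranks).
ranks: |5|->1, |6|->2.5, |8|->7, |7|->5, |7|->5, |6|->2.5, |7|->5
Step 3: Attach original signs; sum ranks with positive sign and with negative sign.
W+ = 1 + 7 + 5 + 2.5 + 5 = 20.5
W- = 2.5 + 5 = 7.5
(Check: W+ + W- = 28 should equal n(n+1)/2 = 28.)
Step 4: Test statistic W = min(W+, W-) = 7.5.
Step 5: Ties in |d|, so use the tie-corrected normal approximation.
        E[W] = n(n+1)/4 = 7*8/4 = 14.
        Tie groups: |d|=6 (t=2), |d|=7 (t=3); sum(t^3 - t) = 30.
        Var[W] = n(n+1)(2n+1)/24 - sum(t^3-t)/48 = 840/24 - 30/48 = 34.375.
        z = (W - E[W]) / sqrt(Var[W]) = (7.5 - 14) / 5.8630 = -1.1086.
        Two-sided p = 2*Phi(z) = 0.267584.
Step 6: alpha = 0.05. fail to reject H0.

W+ = 20.5, W- = 7.5, W = min = 7.5, p = 0.267584, fail to reject H0.


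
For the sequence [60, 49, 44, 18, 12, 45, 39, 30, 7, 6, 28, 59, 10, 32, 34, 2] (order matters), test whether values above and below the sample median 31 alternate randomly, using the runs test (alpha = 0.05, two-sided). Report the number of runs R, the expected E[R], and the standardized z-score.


Step 1: Compute median = 31; label A = above, B = below.
Labels in order: AAABBAABBBBABAAB  (n_A = 8, n_B = 8)
Step 2: Count runs R = 8.
Step 3: Under H0 (random ordering), E[R] = 2*n_A*n_B/(n_A+n_B) + 1 = 2*8*8/16 + 1 = 9.0000.
        Var[R] = 2*n_A*n_B*(2*n_A*n_B - n_A - n_B) / ((n_A+n_B)^2 * (n_A+n_B-1)) = 14336/3840 = 3.7333.
        SD[R] = 1.9322.
Step 4: Continuity-corrected z = (R + 0.5 - E[R]) / SD[R] = (8 + 0.5 - 9.0000) / 1.9322 = -0.2588.
Step 5: Two-sided p-value via normal approximation = 2*(1 - Phi(|z|)) = 0.795809.
Step 6: alpha = 0.05. fail to reject H0.

R = 8, z = -0.2588, p = 0.795809, fail to reject H0.


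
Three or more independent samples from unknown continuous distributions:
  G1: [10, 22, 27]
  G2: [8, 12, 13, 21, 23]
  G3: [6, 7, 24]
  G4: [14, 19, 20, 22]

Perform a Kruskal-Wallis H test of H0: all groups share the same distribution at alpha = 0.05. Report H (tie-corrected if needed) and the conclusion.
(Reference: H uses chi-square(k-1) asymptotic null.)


Step 1: Combine all N = 15 observations and assign midranks.
sorted (value, group, rank): (6,G3,1), (7,G3,2), (8,G2,3), (10,G1,4), (12,G2,5), (13,G2,6), (14,G4,7), (19,G4,8), (20,G4,9), (21,G2,10), (22,G1,11.5), (22,G4,11.5), (23,G2,13), (24,G3,14), (27,G1,15)
Step 2: Sum ranks within each group.
R_1 = 30.5 (n_1 = 3)
R_2 = 37 (n_2 = 5)
R_3 = 17 (n_3 = 3)
R_4 = 35.5 (n_4 = 4)
Step 3: H = 12/(N(N+1)) * sum(R_i^2/n_i) - 3(N+1)
     = 12/(15*16) * (30.5^2/3 + 37^2/5 + 17^2/3 + 35.5^2/4) - 3*16
     = 0.050000 * 995.279 - 48
     = 1.763958.
Step 4: Ties present; correction factor C = 1 - 6/(15^3 - 15) = 0.998214. Corrected H = 1.763958 / 0.998214 = 1.767114.
Step 5: Under H0, H ~ chi^2(3); p-value = 0.622117.
Step 6: alpha = 0.05. fail to reject H0.

H = 1.7671, df = 3, p = 0.622117, fail to reject H0.


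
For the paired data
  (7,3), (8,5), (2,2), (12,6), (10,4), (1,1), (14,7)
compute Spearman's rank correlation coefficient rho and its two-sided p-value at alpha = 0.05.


Step 1: Rank x and y separately (midranks; no ties here).
rank(x): 7->3, 8->4, 2->2, 12->6, 10->5, 1->1, 14->7
rank(y): 3->3, 5->5, 2->2, 6->6, 4->4, 1->1, 7->7
Step 2: d_i = R_x(i) - R_y(i); compute d_i^2.
  (3-3)^2=0, (4-5)^2=1, (2-2)^2=0, (6-6)^2=0, (5-4)^2=1, (1-1)^2=0, (7-7)^2=0
sum(d^2) = 2.
Step 3: rho = 1 - 6*2 / (7*(7^2 - 1)) = 1 - 12/336 = 0.964286.
Step 4: Under H0, t = rho * sqrt((n-2)/(1-rho^2)) = 8.1408 ~ t(5).
Step 5: Two-sided p-value from the t-distribution with 5 df = 0.000454.
Step 6: alpha = 0.05. reject H0.

rho = 0.9643, p = 0.000454, reject H0 at alpha = 0.05.


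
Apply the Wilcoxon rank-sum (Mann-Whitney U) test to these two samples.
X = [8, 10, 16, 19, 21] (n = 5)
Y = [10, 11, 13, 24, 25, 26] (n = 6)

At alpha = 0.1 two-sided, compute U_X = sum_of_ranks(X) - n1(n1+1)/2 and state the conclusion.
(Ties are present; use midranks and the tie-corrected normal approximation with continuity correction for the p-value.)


Step 1: Combine and sort all 11 observations; assign midranks.
sorted (value, group): (8,X), (10,X), (10,Y), (11,Y), (13,Y), (16,X), (19,X), (21,X), (24,Y), (25,Y), (26,Y)
ranks: 8->1, 10->2.5, 10->2.5, 11->4, 13->5, 16->6, 19->7, 21->8, 24->9, 25->10, 26->11
Step 2: Rank sum for X: R1 = 1 + 2.5 + 6 + 7 + 8 = 24.5.
Step 3: U_X = R1 - n1(n1+1)/2 = 24.5 - 5*6/2 = 24.5 - 15 = 9.5.
       U_Y = n1*n2 - U_X = 30 - 9.5 = 20.5.
Step 4: Ties are present, so use the tie-corrected normal approximation (with continuity correction) for the p-value.
Step 5: p-value = 0.360216; compare to alpha = 0.1. fail to reject H0.

U_X = 9.5, p = 0.360216, fail to reject H0 at alpha = 0.1.


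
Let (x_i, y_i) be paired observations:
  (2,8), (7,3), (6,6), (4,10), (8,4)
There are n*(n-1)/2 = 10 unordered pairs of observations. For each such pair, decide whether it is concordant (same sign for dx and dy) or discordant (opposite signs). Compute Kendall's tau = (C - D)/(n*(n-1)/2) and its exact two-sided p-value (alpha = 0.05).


Step 1: Enumerate the 10 unordered pairs (i,j) with i<j and classify each by sign(x_j-x_i) * sign(y_j-y_i).
  (1,2):dx=+5,dy=-5->D; (1,3):dx=+4,dy=-2->D; (1,4):dx=+2,dy=+2->C; (1,5):dx=+6,dy=-4->D
  (2,3):dx=-1,dy=+3->D; (2,4):dx=-3,dy=+7->D; (2,5):dx=+1,dy=+1->C; (3,4):dx=-2,dy=+4->D
  (3,5):dx=+2,dy=-2->D; (4,5):dx=+4,dy=-6->D
Step 2: C = 2, D = 8, total pairs = 10.
Step 3: tau = (C - D)/(n(n-1)/2) = (2 - 8)/10 = -0.600000.
Step 4: Exact two-sided p-value (enumerate n! = 120 permutations of y under H0): p = 0.233333.
Step 5: alpha = 0.05. fail to reject H0.

tau_b = -0.6000 (C=2, D=8), p = 0.233333, fail to reject H0.


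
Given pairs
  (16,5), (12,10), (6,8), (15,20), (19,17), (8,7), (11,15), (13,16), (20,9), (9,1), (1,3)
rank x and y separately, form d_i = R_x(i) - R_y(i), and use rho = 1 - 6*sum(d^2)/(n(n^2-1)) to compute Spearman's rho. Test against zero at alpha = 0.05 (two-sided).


Step 1: Rank x and y separately (midranks; no ties here).
rank(x): 16->9, 12->6, 6->2, 15->8, 19->10, 8->3, 11->5, 13->7, 20->11, 9->4, 1->1
rank(y): 5->3, 10->7, 8->5, 20->11, 17->10, 7->4, 15->8, 16->9, 9->6, 1->1, 3->2
Step 2: d_i = R_x(i) - R_y(i); compute d_i^2.
  (9-3)^2=36, (6-7)^2=1, (2-5)^2=9, (8-11)^2=9, (10-10)^2=0, (3-4)^2=1, (5-8)^2=9, (7-9)^2=4, (11-6)^2=25, (4-1)^2=9, (1-2)^2=1
sum(d^2) = 104.
Step 3: rho = 1 - 6*104 / (11*(11^2 - 1)) = 1 - 624/1320 = 0.527273.
Step 4: Under H0, t = rho * sqrt((n-2)/(1-rho^2)) = 1.8616 ~ t(9).
Step 5: Two-sided p-value from the t-distribution with 9 df = 0.095565.
Step 6: alpha = 0.05. fail to reject H0.

rho = 0.5273, p = 0.095565, fail to reject H0 at alpha = 0.05.


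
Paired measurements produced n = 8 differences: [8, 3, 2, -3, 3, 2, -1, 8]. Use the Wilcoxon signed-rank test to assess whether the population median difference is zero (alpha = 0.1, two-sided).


Step 1: Drop any zero differences (none here) and take |d_i|.
|d| = [8, 3, 2, 3, 3, 2, 1, 8]
Step 2: Midrank |d_i| (ties get averaged ranks).
ranks: |8|->7.5, |3|->5, |2|->2.5, |3|->5, |3|->5, |2|->2.5, |1|->1, |8|->7.5
Step 3: Attach original signs; sum ranks with positive sign and with negative sign.
W+ = 7.5 + 5 + 2.5 + 5 + 2.5 + 7.5 = 30
W- = 5 + 1 = 6
(Check: W+ + W- = 36 should equal n(n+1)/2 = 36.)
Step 4: Test statistic W = min(W+, W-) = 6.
Step 5: Ties in |d|, so use the tie-corrected normal approximation.
        E[W] = n(n+1)/4 = 8*9/4 = 18.
        Tie groups: |d|=2 (t=2), |d|=3 (t=3), |d|=8 (t=2); sum(t^3 - t) = 36.
        Var[W] = n(n+1)(2n+1)/24 - sum(t^3-t)/48 = 1224/24 - 36/48 = 50.25.
        z = (W - E[W]) / sqrt(Var[W]) = (6 - 18) / 7.0887 = -1.6928.
        Two-sided p = 2*Phi(z) = 0.090488.
Step 6: alpha = 0.1. reject H0.

W+ = 30, W- = 6, W = min = 6, p = 0.090488, reject H0.


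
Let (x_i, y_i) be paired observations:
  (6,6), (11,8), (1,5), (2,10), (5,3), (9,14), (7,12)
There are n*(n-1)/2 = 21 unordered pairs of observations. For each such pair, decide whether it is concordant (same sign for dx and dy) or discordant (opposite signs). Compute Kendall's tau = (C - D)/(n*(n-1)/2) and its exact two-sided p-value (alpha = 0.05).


Step 1: Enumerate the 21 unordered pairs (i,j) with i<j and classify each by sign(x_j-x_i) * sign(y_j-y_i).
  (1,2):dx=+5,dy=+2->C; (1,3):dx=-5,dy=-1->C; (1,4):dx=-4,dy=+4->D; (1,5):dx=-1,dy=-3->C
  (1,6):dx=+3,dy=+8->C; (1,7):dx=+1,dy=+6->C; (2,3):dx=-10,dy=-3->C; (2,4):dx=-9,dy=+2->D
  (2,5):dx=-6,dy=-5->C; (2,6):dx=-2,dy=+6->D; (2,7):dx=-4,dy=+4->D; (3,4):dx=+1,dy=+5->C
  (3,5):dx=+4,dy=-2->D; (3,6):dx=+8,dy=+9->C; (3,7):dx=+6,dy=+7->C; (4,5):dx=+3,dy=-7->D
  (4,6):dx=+7,dy=+4->C; (4,7):dx=+5,dy=+2->C; (5,6):dx=+4,dy=+11->C; (5,7):dx=+2,dy=+9->C
  (6,7):dx=-2,dy=-2->C
Step 2: C = 15, D = 6, total pairs = 21.
Step 3: tau = (C - D)/(n(n-1)/2) = (15 - 6)/21 = 0.428571.
Step 4: Exact two-sided p-value (enumerate n! = 5040 permutations of y under H0): p = 0.238889.
Step 5: alpha = 0.05. fail to reject H0.

tau_b = 0.4286 (C=15, D=6), p = 0.238889, fail to reject H0.


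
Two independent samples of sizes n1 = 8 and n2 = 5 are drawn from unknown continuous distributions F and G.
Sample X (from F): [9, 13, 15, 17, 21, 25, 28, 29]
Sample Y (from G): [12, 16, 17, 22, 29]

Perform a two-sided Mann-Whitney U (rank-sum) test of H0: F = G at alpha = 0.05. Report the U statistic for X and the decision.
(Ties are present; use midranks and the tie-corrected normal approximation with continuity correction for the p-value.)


Step 1: Combine and sort all 13 observations; assign midranks.
sorted (value, group): (9,X), (12,Y), (13,X), (15,X), (16,Y), (17,X), (17,Y), (21,X), (22,Y), (25,X), (28,X), (29,X), (29,Y)
ranks: 9->1, 12->2, 13->3, 15->4, 16->5, 17->6.5, 17->6.5, 21->8, 22->9, 25->10, 28->11, 29->12.5, 29->12.5
Step 2: Rank sum for X: R1 = 1 + 3 + 4 + 6.5 + 8 + 10 + 11 + 12.5 = 56.
Step 3: U_X = R1 - n1(n1+1)/2 = 56 - 8*9/2 = 56 - 36 = 20.
       U_Y = n1*n2 - U_X = 40 - 20 = 20.
Step 4: Ties are present, so use the tie-corrected normal approximation (with continuity correction) for the p-value.
Step 5: p-value = 1.000000; compare to alpha = 0.05. fail to reject H0.

U_X = 20, p = 1.000000, fail to reject H0 at alpha = 0.05.


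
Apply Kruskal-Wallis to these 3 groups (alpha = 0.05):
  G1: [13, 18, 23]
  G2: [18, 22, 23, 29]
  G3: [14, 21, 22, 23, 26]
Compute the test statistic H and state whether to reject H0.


Step 1: Combine all N = 12 observations and assign midranks.
sorted (value, group, rank): (13,G1,1), (14,G3,2), (18,G1,3.5), (18,G2,3.5), (21,G3,5), (22,G2,6.5), (22,G3,6.5), (23,G1,9), (23,G2,9), (23,G3,9), (26,G3,11), (29,G2,12)
Step 2: Sum ranks within each group.
R_1 = 13.5 (n_1 = 3)
R_2 = 31 (n_2 = 4)
R_3 = 33.5 (n_3 = 5)
Step 3: H = 12/(N(N+1)) * sum(R_i^2/n_i) - 3(N+1)
     = 12/(12*13) * (13.5^2/3 + 31^2/4 + 33.5^2/5) - 3*13
     = 0.076923 * 525.45 - 39
     = 1.419231.
Step 4: Ties present; correction factor C = 1 - 36/(12^3 - 12) = 0.979021. Corrected H = 1.419231 / 0.979021 = 1.449643.
Step 5: Under H0, H ~ chi^2(2); p-value = 0.484411.
Step 6: alpha = 0.05. fail to reject H0.

H = 1.4496, df = 2, p = 0.484411, fail to reject H0.


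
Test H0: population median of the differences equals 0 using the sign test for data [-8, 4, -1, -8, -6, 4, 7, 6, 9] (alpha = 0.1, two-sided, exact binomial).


Step 1: Discard zero differences. Original n = 9; n_eff = number of nonzero differences = 9.
Nonzero differences (with sign): -8, +4, -1, -8, -6, +4, +7, +6, +9
Step 2: Count signs: positive = 5, negative = 4.
Step 3: Under H0: P(positive) = 0.5, so the number of positives S ~ Bin(9, 0.5).
Step 4: Two-sided exact p-value = sum of Bin(9,0.5) probabilities at or below the observed probability = 1.000000.
Step 5: alpha = 0.1. fail to reject H0.

n_eff = 9, pos = 5, neg = 4, p = 1.000000, fail to reject H0.


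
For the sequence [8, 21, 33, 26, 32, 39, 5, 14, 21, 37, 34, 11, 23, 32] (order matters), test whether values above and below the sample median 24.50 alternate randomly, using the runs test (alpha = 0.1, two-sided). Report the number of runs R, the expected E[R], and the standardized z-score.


Step 1: Compute median = 24.50; label A = above, B = below.
Labels in order: BBAAAABBBAABBA  (n_A = 7, n_B = 7)
Step 2: Count runs R = 6.
Step 3: Under H0 (random ordering), E[R] = 2*n_A*n_B/(n_A+n_B) + 1 = 2*7*7/14 + 1 = 8.0000.
        Var[R] = 2*n_A*n_B*(2*n_A*n_B - n_A - n_B) / ((n_A+n_B)^2 * (n_A+n_B-1)) = 8232/2548 = 3.2308.
        SD[R] = 1.7974.
Step 4: Continuity-corrected z = (R + 0.5 - E[R]) / SD[R] = (6 + 0.5 - 8.0000) / 1.7974 = -0.8345.
Step 5: Two-sided p-value via normal approximation = 2*(1 - Phi(|z|)) = 0.403986.
Step 6: alpha = 0.1. fail to reject H0.

R = 6, z = -0.8345, p = 0.403986, fail to reject H0.


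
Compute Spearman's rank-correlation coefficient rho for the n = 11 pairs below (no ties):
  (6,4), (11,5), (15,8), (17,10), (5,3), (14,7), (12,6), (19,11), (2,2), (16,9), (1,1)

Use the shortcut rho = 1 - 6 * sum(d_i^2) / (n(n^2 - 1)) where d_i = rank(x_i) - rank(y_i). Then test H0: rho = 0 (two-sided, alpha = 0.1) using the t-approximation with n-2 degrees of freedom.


Step 1: Rank x and y separately (midranks; no ties here).
rank(x): 6->4, 11->5, 15->8, 17->10, 5->3, 14->7, 12->6, 19->11, 2->2, 16->9, 1->1
rank(y): 4->4, 5->5, 8->8, 10->10, 3->3, 7->7, 6->6, 11->11, 2->2, 9->9, 1->1
Step 2: d_i = R_x(i) - R_y(i); compute d_i^2.
  (4-4)^2=0, (5-5)^2=0, (8-8)^2=0, (10-10)^2=0, (3-3)^2=0, (7-7)^2=0, (6-6)^2=0, (11-11)^2=0, (2-2)^2=0, (9-9)^2=0, (1-1)^2=0
sum(d^2) = 0.
Step 3: rho = 1 - 6*0 / (11*(11^2 - 1)) = 1 - 0/1320 = 1.000000.
Step 5: Two-sided p-value from the t-distribution with 9 df = 0.000000.
Step 6: alpha = 0.1. reject H0.

rho = 1.0000, p = 0.000000, reject H0 at alpha = 0.1.


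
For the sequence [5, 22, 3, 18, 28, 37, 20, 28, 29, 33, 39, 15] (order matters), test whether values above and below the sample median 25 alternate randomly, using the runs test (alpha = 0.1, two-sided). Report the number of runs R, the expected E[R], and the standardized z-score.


Step 1: Compute median = 25; label A = above, B = below.
Labels in order: BBBBAABAAAAB  (n_A = 6, n_B = 6)
Step 2: Count runs R = 5.
Step 3: Under H0 (random ordering), E[R] = 2*n_A*n_B/(n_A+n_B) + 1 = 2*6*6/12 + 1 = 7.0000.
        Var[R] = 2*n_A*n_B*(2*n_A*n_B - n_A - n_B) / ((n_A+n_B)^2 * (n_A+n_B-1)) = 4320/1584 = 2.7273.
        SD[R] = 1.6514.
Step 4: Continuity-corrected z = (R + 0.5 - E[R]) / SD[R] = (5 + 0.5 - 7.0000) / 1.6514 = -0.9083.
Step 5: Two-sided p-value via normal approximation = 2*(1 - Phi(|z|)) = 0.363722.
Step 6: alpha = 0.1. fail to reject H0.

R = 5, z = -0.9083, p = 0.363722, fail to reject H0.


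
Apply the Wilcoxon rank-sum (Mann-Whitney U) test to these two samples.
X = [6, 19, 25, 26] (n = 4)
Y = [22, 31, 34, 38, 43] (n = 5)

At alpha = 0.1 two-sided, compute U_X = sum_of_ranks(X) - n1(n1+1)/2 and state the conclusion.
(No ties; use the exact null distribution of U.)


Step 1: Combine and sort all 9 observations; assign midranks.
sorted (value, group): (6,X), (19,X), (22,Y), (25,X), (26,X), (31,Y), (34,Y), (38,Y), (43,Y)
ranks: 6->1, 19->2, 22->3, 25->4, 26->5, 31->6, 34->7, 38->8, 43->9
Step 2: Rank sum for X: R1 = 1 + 2 + 4 + 5 = 12.
Step 3: U_X = R1 - n1(n1+1)/2 = 12 - 4*5/2 = 12 - 10 = 2.
       U_Y = n1*n2 - U_X = 20 - 2 = 18.
Step 4: No ties, so the exact null distribution of U (based on enumerating the C(9,4) = 126 equally likely rank assignments) gives the two-sided p-value.
Step 5: p-value = 0.063492; compare to alpha = 0.1. reject H0.

U_X = 2, p = 0.063492, reject H0 at alpha = 0.1.


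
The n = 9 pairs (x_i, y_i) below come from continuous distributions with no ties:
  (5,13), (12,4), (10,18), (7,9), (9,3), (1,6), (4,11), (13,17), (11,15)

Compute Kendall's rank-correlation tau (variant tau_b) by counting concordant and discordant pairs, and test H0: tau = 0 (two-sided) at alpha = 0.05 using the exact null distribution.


Step 1: Enumerate the 36 unordered pairs (i,j) with i<j and classify each by sign(x_j-x_i) * sign(y_j-y_i).
  (1,2):dx=+7,dy=-9->D; (1,3):dx=+5,dy=+5->C; (1,4):dx=+2,dy=-4->D; (1,5):dx=+4,dy=-10->D
  (1,6):dx=-4,dy=-7->C; (1,7):dx=-1,dy=-2->C; (1,8):dx=+8,dy=+4->C; (1,9):dx=+6,dy=+2->C
  (2,3):dx=-2,dy=+14->D; (2,4):dx=-5,dy=+5->D; (2,5):dx=-3,dy=-1->C; (2,6):dx=-11,dy=+2->D
  (2,7):dx=-8,dy=+7->D; (2,8):dx=+1,dy=+13->C; (2,9):dx=-1,dy=+11->D; (3,4):dx=-3,dy=-9->C
  (3,5):dx=-1,dy=-15->C; (3,6):dx=-9,dy=-12->C; (3,7):dx=-6,dy=-7->C; (3,8):dx=+3,dy=-1->D
  (3,9):dx=+1,dy=-3->D; (4,5):dx=+2,dy=-6->D; (4,6):dx=-6,dy=-3->C; (4,7):dx=-3,dy=+2->D
  (4,8):dx=+6,dy=+8->C; (4,9):dx=+4,dy=+6->C; (5,6):dx=-8,dy=+3->D; (5,7):dx=-5,dy=+8->D
  (5,8):dx=+4,dy=+14->C; (5,9):dx=+2,dy=+12->C; (6,7):dx=+3,dy=+5->C; (6,8):dx=+12,dy=+11->C
  (6,9):dx=+10,dy=+9->C; (7,8):dx=+9,dy=+6->C; (7,9):dx=+7,dy=+4->C; (8,9):dx=-2,dy=-2->C
Step 2: C = 22, D = 14, total pairs = 36.
Step 3: tau = (C - D)/(n(n-1)/2) = (22 - 14)/36 = 0.222222.
Step 4: Exact two-sided p-value (enumerate n! = 362880 permutations of y under H0): p = 0.476709.
Step 5: alpha = 0.05. fail to reject H0.

tau_b = 0.2222 (C=22, D=14), p = 0.476709, fail to reject H0.


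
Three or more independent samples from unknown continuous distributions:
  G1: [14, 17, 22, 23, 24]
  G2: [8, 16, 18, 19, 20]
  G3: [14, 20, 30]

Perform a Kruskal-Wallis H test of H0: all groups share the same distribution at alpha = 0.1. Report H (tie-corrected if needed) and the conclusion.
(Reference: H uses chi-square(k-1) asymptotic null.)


Step 1: Combine all N = 13 observations and assign midranks.
sorted (value, group, rank): (8,G2,1), (14,G1,2.5), (14,G3,2.5), (16,G2,4), (17,G1,5), (18,G2,6), (19,G2,7), (20,G2,8.5), (20,G3,8.5), (22,G1,10), (23,G1,11), (24,G1,12), (30,G3,13)
Step 2: Sum ranks within each group.
R_1 = 40.5 (n_1 = 5)
R_2 = 26.5 (n_2 = 5)
R_3 = 24 (n_3 = 3)
Step 3: H = 12/(N(N+1)) * sum(R_i^2/n_i) - 3(N+1)
     = 12/(13*14) * (40.5^2/5 + 26.5^2/5 + 24^2/3) - 3*14
     = 0.065934 * 660.5 - 42
     = 1.549451.
Step 4: Ties present; correction factor C = 1 - 12/(13^3 - 13) = 0.994505. Corrected H = 1.549451 / 0.994505 = 1.558011.
Step 5: Under H0, H ~ chi^2(2); p-value = 0.458862.
Step 6: alpha = 0.1. fail to reject H0.

H = 1.5580, df = 2, p = 0.458862, fail to reject H0.


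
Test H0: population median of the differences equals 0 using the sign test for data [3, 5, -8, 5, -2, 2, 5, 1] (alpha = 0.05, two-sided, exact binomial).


Step 1: Discard zero differences. Original n = 8; n_eff = number of nonzero differences = 8.
Nonzero differences (with sign): +3, +5, -8, +5, -2, +2, +5, +1
Step 2: Count signs: positive = 6, negative = 2.
Step 3: Under H0: P(positive) = 0.5, so the number of positives S ~ Bin(8, 0.5).
Step 4: Two-sided exact p-value = sum of Bin(8,0.5) probabilities at or below the observed probability = 0.289062.
Step 5: alpha = 0.05. fail to reject H0.

n_eff = 8, pos = 6, neg = 2, p = 0.289062, fail to reject H0.
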